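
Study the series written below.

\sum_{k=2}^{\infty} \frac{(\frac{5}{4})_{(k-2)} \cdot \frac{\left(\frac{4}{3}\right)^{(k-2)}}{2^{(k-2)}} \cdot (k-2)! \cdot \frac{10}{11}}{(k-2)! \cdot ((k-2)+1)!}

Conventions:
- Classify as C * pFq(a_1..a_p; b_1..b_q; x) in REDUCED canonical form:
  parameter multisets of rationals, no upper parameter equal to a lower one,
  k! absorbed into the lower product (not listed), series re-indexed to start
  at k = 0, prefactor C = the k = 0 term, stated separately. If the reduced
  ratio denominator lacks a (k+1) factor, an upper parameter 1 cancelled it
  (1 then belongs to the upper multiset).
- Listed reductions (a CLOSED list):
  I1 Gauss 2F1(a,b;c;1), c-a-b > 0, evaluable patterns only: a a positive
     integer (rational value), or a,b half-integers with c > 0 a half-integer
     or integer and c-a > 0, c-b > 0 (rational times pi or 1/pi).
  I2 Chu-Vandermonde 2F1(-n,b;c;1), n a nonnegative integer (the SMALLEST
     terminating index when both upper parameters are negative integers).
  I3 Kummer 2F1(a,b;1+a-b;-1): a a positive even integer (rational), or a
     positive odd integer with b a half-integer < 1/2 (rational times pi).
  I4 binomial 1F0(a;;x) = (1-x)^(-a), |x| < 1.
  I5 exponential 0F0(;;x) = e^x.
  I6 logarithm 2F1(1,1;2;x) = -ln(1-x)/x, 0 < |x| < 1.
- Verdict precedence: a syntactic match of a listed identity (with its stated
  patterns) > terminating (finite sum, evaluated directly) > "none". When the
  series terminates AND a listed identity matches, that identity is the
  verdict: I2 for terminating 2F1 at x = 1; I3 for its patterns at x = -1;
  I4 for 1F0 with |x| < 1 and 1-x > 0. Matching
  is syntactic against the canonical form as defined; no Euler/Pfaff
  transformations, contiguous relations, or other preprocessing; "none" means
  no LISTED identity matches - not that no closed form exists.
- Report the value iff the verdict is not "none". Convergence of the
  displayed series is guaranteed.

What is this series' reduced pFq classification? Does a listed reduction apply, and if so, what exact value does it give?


Reduced: x = \frac{2}{3}, 2F1, upper = {1, \frac{5}{4}}, lower = {2}, C = \frac{10}{11}. Verdict: none - at argument \frac{2}{3} the multisets {1, \frac{5}{4}} ; {2} match no listed identity.

Structural cue: t_0 being \frac{10}{11}, the two k-th powers (C = 10/11, x = 2/3) combine into one argument.
Consecutive-term ratio: r(k) = \frac{2}{3} * (k+1) (k+\frac{5}{4}) / [(k+2) (k+1)] - rational; roots negated = parameters, x = \frac{2}{3}, C = \frac{10}{11}.


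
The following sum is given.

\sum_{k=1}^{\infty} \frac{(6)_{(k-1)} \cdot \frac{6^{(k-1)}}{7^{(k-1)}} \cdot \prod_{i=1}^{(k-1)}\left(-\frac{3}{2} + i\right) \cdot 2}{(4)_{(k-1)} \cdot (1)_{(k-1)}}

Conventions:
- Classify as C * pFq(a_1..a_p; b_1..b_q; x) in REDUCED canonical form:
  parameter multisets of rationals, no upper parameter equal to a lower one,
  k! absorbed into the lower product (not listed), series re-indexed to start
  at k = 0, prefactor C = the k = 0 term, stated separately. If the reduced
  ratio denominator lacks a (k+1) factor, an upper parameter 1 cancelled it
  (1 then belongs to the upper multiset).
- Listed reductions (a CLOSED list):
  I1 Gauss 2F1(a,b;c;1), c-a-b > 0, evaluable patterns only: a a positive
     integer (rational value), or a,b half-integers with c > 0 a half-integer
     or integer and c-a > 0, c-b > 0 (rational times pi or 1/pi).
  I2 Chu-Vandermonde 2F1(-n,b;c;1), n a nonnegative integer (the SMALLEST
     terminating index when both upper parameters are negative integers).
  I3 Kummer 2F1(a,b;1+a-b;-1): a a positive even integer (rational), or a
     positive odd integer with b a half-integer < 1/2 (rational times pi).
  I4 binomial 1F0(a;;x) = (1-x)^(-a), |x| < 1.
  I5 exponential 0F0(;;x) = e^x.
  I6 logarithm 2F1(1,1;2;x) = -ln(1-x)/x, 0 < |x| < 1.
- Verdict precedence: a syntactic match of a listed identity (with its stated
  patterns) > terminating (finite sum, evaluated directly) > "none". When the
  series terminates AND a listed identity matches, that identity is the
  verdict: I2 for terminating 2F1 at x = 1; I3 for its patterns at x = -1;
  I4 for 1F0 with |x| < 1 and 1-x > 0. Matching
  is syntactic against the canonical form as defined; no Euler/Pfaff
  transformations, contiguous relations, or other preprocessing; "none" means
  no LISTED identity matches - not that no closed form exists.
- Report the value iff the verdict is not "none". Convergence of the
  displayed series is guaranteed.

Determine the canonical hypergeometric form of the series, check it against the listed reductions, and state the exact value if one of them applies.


The series (x = \frac{6}{7}) is 2F1: upper {-\frac{1}{2}, 6}, lower {4}, prefactor 2. Verdict: none - at argument \frac{6}{7} the multisets {-\frac{1}{2}, 6} ; {4} match no listed identity.

Key observation: t_0 being 2, the two geometric factors (C = 2, x = 6/7) combine into one argument.
Term ratio: r(k) = \frac{6}{7} * (k-\frac{1}{2}) (k+6) / [(k+4) (k+1)] - rational; roots negated = parameters, x = \frac{6}{7}, C = 2.


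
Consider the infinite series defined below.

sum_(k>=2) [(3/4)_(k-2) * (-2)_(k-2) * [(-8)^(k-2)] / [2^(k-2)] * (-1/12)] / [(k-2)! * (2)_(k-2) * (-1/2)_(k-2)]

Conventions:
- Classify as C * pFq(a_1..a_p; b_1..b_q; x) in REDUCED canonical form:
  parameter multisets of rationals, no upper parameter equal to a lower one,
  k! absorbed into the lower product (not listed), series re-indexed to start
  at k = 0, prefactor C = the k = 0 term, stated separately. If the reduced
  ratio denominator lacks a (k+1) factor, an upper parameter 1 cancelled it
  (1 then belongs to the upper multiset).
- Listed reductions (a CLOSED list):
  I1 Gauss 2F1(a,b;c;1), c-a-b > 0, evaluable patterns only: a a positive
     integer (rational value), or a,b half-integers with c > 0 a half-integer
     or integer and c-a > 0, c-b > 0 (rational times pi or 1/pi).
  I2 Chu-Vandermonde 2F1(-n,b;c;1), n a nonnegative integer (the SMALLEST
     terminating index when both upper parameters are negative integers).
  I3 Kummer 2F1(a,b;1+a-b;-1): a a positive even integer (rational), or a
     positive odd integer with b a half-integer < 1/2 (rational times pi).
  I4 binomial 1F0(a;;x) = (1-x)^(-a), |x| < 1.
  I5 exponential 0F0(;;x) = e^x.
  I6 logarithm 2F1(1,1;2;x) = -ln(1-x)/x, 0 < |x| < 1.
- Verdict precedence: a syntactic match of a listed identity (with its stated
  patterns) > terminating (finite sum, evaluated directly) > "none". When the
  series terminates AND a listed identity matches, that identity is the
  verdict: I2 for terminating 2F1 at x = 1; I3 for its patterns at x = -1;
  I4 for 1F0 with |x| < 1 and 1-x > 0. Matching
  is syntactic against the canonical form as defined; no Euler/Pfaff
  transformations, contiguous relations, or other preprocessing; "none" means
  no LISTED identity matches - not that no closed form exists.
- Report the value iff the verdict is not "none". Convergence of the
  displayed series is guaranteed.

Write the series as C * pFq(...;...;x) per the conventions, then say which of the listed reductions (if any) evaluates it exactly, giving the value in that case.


At argument -4: a 2F2 with upper {-2, 3/4}, lower {-1/2, 2}, scaled by C = -1/12. Verdict: terminating (-2 upstairs). 3 nonzero terms in all; added directly. Sum: 19/12.

Structural cue: with t_0 = -1/12, the two k-th powers (prefactor -1/12) combine into one argument.
Ratio: r(k) = (-4) * (k-2) (k+3/4) / [(k-1/2) (k+2) (k+1)] - rational; roots negated = parameters, x = (-4), C = -1/12.


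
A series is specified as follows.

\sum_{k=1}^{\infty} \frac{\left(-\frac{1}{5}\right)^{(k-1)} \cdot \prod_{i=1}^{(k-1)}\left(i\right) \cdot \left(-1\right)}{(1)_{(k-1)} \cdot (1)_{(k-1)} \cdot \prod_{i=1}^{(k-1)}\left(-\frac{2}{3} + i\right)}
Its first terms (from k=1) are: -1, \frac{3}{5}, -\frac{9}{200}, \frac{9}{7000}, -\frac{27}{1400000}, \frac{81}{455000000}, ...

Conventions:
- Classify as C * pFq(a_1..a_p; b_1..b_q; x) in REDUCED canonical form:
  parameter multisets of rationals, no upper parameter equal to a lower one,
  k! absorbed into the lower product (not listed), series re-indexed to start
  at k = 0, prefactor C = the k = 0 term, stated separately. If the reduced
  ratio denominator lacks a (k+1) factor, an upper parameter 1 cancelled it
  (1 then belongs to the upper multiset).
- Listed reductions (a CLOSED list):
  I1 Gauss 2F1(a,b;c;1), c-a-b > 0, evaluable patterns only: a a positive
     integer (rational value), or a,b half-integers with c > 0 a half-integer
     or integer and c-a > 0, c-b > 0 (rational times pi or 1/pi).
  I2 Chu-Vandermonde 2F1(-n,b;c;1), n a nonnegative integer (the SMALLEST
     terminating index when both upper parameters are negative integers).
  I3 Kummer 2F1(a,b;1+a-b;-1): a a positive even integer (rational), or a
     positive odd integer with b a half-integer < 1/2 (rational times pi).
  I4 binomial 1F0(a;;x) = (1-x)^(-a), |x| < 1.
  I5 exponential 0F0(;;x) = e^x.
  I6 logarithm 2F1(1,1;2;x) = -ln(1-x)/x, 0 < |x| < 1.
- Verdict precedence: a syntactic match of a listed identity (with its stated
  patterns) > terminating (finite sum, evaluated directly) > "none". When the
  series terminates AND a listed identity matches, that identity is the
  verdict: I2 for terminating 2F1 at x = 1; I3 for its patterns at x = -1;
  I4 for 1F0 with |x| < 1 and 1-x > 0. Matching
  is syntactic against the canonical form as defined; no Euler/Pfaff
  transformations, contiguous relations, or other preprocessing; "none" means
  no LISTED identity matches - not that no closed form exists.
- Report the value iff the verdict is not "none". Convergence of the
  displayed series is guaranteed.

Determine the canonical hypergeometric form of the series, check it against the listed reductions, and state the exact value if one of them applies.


Prefactor -1, argument -\frac{1}{5}: 0F1 with upper {-} over lower {\frac{1}{3}}. Verdict: no listed reduction: x = -\frac{1}{5} and upper {-} fail every I1-I6 pattern.

Key observation: t_0 = -1 here, and (1)_k (C = -1) is k! itself.
Ratio: r(k) = -\frac{1}{5} * 1 / [(k+\frac{1}{3}) (k+1)] - poly over poly, x = -\frac{1}{5} from leading terms; C = -1 at k = 0.


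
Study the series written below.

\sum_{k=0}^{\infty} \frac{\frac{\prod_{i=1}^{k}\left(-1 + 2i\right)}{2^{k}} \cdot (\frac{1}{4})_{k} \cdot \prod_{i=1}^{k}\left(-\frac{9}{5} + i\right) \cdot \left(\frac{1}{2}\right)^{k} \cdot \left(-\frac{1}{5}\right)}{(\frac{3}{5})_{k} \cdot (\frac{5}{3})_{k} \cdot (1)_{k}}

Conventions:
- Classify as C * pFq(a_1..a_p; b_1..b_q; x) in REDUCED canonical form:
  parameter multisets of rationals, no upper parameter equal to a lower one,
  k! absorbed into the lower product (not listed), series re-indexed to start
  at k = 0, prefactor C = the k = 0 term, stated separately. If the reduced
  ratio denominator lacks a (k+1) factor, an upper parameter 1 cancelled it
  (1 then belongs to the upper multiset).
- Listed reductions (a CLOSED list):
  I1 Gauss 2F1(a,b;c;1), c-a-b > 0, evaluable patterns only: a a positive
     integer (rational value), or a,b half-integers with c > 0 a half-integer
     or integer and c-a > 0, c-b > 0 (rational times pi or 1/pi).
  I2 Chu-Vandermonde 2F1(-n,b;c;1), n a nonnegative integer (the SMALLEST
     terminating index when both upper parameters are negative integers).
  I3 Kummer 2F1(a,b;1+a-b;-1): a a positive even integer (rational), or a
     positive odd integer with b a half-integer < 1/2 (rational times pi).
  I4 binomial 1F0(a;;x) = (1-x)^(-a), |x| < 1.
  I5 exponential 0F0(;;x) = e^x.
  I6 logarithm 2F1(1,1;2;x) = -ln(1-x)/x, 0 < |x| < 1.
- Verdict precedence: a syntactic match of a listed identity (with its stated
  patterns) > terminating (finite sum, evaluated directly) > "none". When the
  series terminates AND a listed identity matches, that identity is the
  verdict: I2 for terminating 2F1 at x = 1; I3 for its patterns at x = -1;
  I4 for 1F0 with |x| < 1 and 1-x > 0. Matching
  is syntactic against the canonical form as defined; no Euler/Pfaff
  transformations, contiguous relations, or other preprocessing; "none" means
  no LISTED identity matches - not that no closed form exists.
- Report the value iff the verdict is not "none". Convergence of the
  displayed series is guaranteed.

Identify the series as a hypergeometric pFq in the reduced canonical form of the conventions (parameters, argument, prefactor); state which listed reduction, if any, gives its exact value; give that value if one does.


Reduced: x = \frac{1}{2}, 3F2, upper = {-\frac{4}{5}, \frac{1}{4}, \frac{1}{2}}, lower = {\frac{3}{5}, \frac{5}{3}}, C = -\frac{1}{5}. Verdict: none - this 3F2 at x = \frac{1}{2} matches no listed pattern, and upper {-\frac{4}{5}, \frac{1}{4}, \frac{1}{2}} holds no stopper.

The tell: from the first term -\frac{1}{5}: the running product (C = -1/5) telescopes to a rising factorial.
Step ratio: r(k) = \frac{1}{2} * (k-\frac{4}{5}) (k+\frac{1}{4}) (k+\frac{1}{2}) / [(k+\frac{3}{5}) (k+\frac{5}{3}) (k+1)] - rational in k. x = \frac{1}{2}; t_0 = -\frac{1}{5}; negate the roots.


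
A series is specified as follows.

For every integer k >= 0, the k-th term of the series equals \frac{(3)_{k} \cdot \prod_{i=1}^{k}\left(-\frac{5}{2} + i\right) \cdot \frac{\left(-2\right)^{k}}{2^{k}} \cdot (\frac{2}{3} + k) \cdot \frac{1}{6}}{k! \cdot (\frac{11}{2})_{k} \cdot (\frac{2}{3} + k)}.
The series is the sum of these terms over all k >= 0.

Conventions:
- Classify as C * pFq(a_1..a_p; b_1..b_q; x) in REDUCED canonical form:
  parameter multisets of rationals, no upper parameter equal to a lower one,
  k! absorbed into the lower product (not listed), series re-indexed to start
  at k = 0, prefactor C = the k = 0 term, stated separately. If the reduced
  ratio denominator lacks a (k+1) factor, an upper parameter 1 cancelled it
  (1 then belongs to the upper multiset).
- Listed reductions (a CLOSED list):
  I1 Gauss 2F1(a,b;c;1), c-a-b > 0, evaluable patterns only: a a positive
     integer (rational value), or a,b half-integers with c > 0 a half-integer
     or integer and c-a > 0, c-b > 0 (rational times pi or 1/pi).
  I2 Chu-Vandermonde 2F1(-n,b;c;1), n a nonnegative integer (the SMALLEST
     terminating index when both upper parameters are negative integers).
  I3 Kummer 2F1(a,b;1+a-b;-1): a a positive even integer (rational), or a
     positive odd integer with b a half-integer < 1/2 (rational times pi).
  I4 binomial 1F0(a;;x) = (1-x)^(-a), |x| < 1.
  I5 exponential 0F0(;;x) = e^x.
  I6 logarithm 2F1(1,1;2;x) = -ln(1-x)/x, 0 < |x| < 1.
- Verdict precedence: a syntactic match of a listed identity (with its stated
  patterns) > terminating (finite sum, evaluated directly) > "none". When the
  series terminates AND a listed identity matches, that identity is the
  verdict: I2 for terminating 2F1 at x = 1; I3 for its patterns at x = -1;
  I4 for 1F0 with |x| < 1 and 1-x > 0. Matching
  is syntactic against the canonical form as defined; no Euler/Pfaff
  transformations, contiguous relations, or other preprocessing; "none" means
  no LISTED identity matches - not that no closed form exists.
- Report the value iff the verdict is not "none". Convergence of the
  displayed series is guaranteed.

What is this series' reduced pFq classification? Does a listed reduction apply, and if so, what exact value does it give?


This is \frac{1}{6} * 2F1(-\frac{3}{2}, 3; \frac{11}{2}; -1) in reduced canonical form. Verdict: Kummer's theorem (I3) matches (x = -1; c = \frac{11}{2} equals 1+a-b for upper {-\frac{3}{2}, 3}: listed pattern). Sum: \frac{105}{1024} \cdot \pi.

Key step: from the first term \frac{1}{6}: the factor k + 2/3 cancels (top and bottom), leaving C = 1/6, x = -1.
Consecutive-term ratio: r(k) = -1 * (k-\frac{3}{2}) (k+3) / [(k+\frac{11}{2}) (k+1)] - rational in k, leading ratio -1; with t_0 = \frac{1}{6}, classification follows.


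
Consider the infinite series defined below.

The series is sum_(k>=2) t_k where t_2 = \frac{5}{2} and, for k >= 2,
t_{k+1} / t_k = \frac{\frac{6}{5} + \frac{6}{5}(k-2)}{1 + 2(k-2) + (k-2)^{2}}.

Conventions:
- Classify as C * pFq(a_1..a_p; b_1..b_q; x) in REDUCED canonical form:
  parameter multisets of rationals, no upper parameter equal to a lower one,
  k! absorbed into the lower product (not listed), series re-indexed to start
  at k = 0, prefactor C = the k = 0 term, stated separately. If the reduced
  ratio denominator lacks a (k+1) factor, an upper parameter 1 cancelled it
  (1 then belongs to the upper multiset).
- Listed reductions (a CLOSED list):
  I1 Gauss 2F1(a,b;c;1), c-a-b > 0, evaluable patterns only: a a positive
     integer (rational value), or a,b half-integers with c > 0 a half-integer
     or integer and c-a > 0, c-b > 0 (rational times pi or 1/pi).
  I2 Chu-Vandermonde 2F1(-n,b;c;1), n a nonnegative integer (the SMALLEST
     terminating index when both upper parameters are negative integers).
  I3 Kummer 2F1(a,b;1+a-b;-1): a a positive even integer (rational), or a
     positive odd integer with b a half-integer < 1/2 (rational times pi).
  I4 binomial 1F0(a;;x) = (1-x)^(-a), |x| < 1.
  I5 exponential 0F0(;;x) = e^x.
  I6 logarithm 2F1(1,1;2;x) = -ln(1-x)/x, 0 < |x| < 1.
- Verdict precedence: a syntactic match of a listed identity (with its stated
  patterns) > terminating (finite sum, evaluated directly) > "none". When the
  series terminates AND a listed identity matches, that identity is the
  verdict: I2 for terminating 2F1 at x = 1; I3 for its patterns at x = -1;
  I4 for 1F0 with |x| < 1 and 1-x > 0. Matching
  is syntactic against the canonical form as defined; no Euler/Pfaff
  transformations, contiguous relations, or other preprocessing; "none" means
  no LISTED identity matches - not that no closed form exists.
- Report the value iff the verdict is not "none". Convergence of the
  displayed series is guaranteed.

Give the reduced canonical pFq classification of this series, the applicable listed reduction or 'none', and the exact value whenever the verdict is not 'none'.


With C = \frac{5}{2}: the canonical form is 0F0(-; -; \frac{6}{5}). Verdict: this is the I5 exponential reduction (the 0F0 exponential series at x = \frac{6}{5}). Hence: \frac{5}{2} \cdot e^{\frac{6}{5}}.

Structural cue: t_0 being \frac{5}{2}, the parameter 1 appears in both the upper and lower lists and cancels.
Adjacent-term ratio: r(k) = \frac{6}{5} * 1 / [(k+1)] - poly over poly, x = \frac{6}{5} from leading terms; C = \frac{5}{2} at k = 0.


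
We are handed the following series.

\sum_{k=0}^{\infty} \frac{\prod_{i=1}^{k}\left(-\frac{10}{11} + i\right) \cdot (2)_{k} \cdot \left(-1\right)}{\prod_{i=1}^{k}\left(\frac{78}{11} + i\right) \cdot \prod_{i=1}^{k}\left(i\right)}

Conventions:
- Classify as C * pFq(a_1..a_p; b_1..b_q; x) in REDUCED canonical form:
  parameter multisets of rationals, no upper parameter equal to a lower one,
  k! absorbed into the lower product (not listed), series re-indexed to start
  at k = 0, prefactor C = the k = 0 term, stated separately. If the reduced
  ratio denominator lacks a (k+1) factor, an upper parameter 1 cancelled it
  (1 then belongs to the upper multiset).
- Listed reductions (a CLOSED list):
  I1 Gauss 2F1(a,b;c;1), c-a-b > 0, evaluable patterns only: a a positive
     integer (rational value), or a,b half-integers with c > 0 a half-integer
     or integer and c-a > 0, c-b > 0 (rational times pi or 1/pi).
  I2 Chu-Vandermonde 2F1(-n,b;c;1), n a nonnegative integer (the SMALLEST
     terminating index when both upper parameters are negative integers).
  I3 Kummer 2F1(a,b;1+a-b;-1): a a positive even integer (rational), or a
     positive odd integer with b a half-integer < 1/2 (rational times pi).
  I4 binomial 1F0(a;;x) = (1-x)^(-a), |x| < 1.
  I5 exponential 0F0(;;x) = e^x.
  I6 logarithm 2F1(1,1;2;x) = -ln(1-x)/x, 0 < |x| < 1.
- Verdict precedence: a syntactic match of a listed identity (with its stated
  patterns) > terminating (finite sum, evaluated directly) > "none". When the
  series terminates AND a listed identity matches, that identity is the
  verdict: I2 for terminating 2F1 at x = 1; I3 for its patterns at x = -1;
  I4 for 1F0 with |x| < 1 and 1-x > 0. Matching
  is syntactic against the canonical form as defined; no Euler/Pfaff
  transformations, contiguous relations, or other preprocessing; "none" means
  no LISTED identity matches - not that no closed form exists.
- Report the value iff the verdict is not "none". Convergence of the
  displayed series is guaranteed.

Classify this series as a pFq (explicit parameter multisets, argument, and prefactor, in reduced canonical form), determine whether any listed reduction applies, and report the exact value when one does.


This is -1 * 2F1(\frac{1}{11}, 2; \frac{89}{11}; 1) in reduced canonical form. Verdict: Gauss's theorem (I1) matches (x = 1: the Gamma ratio telescopes since c-a-b = 6 > 0 and a = 2 in Z>0). Hence: -\frac{871}{847}.

Key observation: from the first term -1: the product of the first k integers (C = -1) is k!.
Adjacent-term ratio: r(k) = 1 * (k+\frac{1}{11}) (k+2) / [(k+\frac{89}{11}) (k+1)] - poly over poly, x = 1 from leading terms; C = -1 at k = 0.


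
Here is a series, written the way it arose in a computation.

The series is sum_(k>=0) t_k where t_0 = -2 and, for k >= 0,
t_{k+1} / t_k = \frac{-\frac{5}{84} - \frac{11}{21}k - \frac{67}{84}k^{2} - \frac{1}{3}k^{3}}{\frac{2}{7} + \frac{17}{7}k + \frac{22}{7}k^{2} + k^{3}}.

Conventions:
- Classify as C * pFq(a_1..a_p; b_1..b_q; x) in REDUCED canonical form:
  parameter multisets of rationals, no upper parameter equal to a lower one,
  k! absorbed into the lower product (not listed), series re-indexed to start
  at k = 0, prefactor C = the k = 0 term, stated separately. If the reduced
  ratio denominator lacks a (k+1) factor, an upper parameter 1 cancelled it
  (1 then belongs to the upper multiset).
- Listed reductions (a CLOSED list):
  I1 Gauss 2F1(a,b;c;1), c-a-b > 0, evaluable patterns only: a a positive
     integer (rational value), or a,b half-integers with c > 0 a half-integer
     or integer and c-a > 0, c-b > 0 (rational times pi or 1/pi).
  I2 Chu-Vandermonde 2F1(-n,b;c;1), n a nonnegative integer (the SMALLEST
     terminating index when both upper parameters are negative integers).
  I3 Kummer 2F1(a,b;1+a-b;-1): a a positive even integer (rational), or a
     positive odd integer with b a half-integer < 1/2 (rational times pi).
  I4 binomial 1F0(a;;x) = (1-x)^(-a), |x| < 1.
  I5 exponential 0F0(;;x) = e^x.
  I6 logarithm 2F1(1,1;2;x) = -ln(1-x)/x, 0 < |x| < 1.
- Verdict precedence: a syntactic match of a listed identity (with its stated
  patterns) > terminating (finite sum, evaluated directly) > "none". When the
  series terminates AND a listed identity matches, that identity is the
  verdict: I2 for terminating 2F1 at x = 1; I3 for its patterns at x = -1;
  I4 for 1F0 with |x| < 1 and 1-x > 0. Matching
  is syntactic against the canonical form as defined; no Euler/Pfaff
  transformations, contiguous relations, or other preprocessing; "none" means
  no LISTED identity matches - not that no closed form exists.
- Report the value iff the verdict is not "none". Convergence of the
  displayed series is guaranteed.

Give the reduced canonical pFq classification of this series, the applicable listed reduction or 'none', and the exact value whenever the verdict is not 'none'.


With C = -2: the canonical form is 2F1(1, \frac{5}{4}; 2; -\frac{1}{3}). Verdict: no listed reduction: x = -\frac{1}{3} and upper {1, \frac{5}{4}} fail every I1-I6 pattern.

The tell: x = -\frac{1}{3} and the parameter 1/7 appears in both the upper and lower lists and cancels.
Term ratio: r(k) = -\frac{1}{3} * (k+1) (k+\frac{5}{4}) / [(k+2) (k+1)] ; factor over Q: parameters, x = -\frac{1}{3}, and C = -2.


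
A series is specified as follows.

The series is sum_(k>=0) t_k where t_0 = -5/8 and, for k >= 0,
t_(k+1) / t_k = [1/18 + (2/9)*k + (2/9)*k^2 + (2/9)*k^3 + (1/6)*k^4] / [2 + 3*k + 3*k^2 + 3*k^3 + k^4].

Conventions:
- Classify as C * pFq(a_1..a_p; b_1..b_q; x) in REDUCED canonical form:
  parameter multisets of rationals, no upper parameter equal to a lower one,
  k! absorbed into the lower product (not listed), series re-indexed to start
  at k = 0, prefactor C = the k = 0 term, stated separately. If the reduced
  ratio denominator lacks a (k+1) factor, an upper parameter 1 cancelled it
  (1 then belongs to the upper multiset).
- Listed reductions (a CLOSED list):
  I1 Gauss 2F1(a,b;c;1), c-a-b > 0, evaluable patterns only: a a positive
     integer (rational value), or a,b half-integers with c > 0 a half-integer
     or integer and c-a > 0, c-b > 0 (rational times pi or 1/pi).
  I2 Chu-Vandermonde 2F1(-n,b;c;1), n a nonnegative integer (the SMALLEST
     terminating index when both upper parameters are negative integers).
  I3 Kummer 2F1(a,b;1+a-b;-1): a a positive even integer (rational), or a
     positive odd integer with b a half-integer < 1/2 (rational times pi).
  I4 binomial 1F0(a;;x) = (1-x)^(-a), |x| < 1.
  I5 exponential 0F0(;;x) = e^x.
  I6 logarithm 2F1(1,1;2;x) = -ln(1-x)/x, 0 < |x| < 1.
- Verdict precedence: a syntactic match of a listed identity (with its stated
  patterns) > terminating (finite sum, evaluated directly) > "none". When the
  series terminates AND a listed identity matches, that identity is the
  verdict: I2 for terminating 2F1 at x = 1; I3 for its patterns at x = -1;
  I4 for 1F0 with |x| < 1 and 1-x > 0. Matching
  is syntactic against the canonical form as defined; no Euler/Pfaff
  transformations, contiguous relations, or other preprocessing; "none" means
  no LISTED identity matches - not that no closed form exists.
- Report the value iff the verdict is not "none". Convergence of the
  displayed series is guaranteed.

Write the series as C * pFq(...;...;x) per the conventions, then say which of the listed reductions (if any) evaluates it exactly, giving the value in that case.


The series (x = 1/6) is 2F1: upper {1/3, 1}, lower {2}, prefactor -5/8. Verdict: no listed reduction: x = 1/6 and upper {1/3, 1} fail every I1-I6 pattern.

Key step: from the first term -5/8: cancel k^2 + 1 from the displayed ratio first; then C = -5/8.
Step ratio: r(k) = (1/6) * (k+1/3) (k+1) / [(k+2) (k+1)] - rational; roots negated = parameters, x = (1/6), C = -5/8.


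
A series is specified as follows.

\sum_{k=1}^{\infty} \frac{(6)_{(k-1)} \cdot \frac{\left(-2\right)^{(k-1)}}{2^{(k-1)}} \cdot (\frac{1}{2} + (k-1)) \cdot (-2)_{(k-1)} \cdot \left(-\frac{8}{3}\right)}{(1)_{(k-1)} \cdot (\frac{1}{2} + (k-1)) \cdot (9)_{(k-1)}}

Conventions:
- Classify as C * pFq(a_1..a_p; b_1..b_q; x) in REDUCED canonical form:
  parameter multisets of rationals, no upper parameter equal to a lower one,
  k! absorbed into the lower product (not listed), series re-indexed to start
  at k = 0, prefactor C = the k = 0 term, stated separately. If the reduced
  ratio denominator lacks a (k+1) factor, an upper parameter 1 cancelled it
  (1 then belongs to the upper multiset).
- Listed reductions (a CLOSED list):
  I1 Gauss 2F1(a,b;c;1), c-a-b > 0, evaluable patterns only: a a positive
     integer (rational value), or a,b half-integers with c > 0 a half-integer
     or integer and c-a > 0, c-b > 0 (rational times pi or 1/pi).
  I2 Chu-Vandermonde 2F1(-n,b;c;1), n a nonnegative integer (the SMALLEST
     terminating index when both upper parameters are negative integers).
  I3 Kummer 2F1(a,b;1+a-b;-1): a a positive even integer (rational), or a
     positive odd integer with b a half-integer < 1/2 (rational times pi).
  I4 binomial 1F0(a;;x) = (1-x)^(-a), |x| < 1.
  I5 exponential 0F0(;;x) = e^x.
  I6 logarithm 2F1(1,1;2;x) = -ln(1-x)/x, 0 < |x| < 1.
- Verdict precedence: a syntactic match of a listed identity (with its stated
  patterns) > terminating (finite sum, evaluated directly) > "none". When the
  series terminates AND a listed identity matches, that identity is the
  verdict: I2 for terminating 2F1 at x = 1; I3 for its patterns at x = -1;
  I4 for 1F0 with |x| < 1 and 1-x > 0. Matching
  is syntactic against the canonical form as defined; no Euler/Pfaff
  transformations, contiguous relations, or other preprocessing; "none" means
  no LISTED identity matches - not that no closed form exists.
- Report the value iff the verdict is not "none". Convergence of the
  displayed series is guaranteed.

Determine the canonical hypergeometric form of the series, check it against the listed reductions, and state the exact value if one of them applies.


The series (x = -1) is 2F1: upper {-2, 6}, lower {9}, prefactor -\frac{8}{3}. Verdict at x = -1: Kummer's theorem (I3) matches (x = -1; c = 9 equals 1+a-b for upper {-2, 6}: listed pattern). Hence: -\frac{112}{15}.

Key observation: from the first term -\frac{8}{3}: the two k-th powers (C = -8/3) combine into one argument.
Consecutive-term ratio: r(k) = -1 * (k-2) (k+6) / [(k+9) (k+1)] - rational; roots negated = parameters, x = -1, C = -\frac{8}{3}.


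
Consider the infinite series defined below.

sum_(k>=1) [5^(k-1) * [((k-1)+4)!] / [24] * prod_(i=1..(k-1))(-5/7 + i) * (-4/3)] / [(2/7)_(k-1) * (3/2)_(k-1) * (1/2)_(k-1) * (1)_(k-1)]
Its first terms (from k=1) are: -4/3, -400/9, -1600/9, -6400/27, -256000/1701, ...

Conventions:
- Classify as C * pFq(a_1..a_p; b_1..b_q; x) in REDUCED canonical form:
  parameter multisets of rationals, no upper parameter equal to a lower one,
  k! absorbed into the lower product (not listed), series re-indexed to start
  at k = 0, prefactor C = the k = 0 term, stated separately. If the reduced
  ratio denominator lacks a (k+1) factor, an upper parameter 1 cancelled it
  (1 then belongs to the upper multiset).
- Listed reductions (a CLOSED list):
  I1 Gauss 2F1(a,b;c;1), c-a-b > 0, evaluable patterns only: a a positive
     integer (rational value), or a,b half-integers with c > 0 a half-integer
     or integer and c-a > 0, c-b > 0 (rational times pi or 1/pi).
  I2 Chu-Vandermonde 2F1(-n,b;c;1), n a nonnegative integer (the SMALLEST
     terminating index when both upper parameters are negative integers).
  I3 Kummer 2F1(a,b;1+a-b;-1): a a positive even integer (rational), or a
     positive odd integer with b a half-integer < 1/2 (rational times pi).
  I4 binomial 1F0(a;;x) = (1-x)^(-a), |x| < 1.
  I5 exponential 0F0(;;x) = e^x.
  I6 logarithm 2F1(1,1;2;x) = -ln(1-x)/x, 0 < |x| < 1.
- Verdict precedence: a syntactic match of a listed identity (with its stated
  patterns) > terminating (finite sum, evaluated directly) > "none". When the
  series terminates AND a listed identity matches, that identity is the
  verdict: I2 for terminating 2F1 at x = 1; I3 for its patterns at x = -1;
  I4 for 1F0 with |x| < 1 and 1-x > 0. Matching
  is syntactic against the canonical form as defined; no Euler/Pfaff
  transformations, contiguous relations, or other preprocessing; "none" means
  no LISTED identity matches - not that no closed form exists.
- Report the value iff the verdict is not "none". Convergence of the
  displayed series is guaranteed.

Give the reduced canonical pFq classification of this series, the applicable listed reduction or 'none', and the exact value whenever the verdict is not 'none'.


This is -4/3 * 1F2(5; 1/2, 3/2; 5) in reduced canonical form. Verdict: none - at argument 5 the multisets {5} ; {1/2, 3/2} match no listed identity.

Key observation: t_0 = -4/3 here, and the parameter 2/7 appears in both the upper and lower lists and cancels.
Consecutive-term ratio: r(k) = 5 * (k+5) / [(k+1/2) (k+3/2) (k+1)] - poly over poly, x = 5 from leading terms; C = -4/3 at k = 0.


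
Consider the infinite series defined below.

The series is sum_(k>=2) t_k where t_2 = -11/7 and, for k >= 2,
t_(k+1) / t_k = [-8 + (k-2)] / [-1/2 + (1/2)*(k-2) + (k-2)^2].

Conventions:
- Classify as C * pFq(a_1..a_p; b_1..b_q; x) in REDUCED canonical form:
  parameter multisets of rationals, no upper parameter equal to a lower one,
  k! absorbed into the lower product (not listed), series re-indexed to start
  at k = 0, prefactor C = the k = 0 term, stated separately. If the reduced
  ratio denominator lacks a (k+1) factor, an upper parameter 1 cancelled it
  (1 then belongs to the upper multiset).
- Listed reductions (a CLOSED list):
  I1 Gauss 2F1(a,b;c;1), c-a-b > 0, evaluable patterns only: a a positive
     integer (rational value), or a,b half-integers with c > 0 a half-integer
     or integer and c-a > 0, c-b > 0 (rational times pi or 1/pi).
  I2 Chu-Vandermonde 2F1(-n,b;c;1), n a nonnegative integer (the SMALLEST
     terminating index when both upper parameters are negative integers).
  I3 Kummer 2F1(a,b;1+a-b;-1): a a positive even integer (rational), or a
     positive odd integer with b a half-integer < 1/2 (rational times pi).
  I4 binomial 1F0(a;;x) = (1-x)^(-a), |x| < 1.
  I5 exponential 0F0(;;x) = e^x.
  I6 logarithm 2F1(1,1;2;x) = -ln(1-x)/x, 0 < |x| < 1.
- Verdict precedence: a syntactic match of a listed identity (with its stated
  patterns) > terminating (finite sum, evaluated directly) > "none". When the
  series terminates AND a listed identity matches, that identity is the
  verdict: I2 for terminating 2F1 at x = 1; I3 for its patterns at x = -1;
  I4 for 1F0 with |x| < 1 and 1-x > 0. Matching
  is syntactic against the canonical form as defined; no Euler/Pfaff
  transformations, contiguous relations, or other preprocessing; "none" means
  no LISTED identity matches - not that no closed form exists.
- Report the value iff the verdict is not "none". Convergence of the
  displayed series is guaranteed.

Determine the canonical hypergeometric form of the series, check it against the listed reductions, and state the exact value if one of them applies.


This is -11/7 * 1F1(-8; -1/2; 1) in reduced canonical form. Verdict: terminating. With -8 upstairs the series is a 9-term polynomial sum; evaluated term by term. Exact value: 684641/85995.

First insight: x = 1 and roots of the ratio polynomials (C = -11/7) are the negated parameters.
Step ratio: r(k) = 1 * (k-8) / [(k-1/2) (k+1)] - rational; roots negated = parameters, x = 1, C = -11/7.


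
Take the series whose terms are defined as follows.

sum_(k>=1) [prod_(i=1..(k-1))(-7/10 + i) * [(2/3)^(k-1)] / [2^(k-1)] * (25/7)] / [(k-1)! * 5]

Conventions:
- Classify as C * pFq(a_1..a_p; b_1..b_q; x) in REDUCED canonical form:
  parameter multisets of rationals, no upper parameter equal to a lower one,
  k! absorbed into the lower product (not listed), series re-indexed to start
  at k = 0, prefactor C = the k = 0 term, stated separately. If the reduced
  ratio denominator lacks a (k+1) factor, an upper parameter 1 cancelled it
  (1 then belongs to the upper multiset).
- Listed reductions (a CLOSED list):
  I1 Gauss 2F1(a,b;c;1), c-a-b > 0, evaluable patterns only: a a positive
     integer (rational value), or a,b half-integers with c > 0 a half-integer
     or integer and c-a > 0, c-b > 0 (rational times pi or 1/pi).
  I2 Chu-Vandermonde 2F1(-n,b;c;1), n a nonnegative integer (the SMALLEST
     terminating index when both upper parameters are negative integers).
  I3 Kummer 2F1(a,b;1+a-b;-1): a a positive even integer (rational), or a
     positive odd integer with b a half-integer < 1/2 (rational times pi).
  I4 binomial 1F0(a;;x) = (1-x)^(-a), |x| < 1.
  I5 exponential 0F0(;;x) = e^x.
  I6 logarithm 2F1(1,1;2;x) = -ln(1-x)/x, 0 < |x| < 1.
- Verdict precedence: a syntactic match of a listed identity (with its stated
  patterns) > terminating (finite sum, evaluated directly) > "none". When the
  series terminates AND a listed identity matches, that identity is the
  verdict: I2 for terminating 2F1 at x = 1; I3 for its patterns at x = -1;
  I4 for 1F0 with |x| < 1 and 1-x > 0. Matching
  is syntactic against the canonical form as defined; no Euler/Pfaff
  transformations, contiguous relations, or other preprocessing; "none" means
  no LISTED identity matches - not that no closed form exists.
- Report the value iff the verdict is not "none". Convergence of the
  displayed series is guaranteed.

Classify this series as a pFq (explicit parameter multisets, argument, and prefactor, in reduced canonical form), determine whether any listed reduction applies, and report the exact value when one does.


Prefactor 5/7, argument 1/3: 1F0 with upper {3/10} over lower {-}. Verdict: the binomial series (I4) applies (the 1F0 binomial series: exponent -3/10, x = 1/3). Value: (5/7) * (2/3)^(-3/10).

Key observation: t_0 = 5/7 here, and the constant factors (C = 5/7, x = 1/3) combine into one prefactor.
Ratio: r(k) = (1/3) * (k+3/10) / [(k+1)] - rational; roots negated = parameters, x = (1/3), C = 5/7.


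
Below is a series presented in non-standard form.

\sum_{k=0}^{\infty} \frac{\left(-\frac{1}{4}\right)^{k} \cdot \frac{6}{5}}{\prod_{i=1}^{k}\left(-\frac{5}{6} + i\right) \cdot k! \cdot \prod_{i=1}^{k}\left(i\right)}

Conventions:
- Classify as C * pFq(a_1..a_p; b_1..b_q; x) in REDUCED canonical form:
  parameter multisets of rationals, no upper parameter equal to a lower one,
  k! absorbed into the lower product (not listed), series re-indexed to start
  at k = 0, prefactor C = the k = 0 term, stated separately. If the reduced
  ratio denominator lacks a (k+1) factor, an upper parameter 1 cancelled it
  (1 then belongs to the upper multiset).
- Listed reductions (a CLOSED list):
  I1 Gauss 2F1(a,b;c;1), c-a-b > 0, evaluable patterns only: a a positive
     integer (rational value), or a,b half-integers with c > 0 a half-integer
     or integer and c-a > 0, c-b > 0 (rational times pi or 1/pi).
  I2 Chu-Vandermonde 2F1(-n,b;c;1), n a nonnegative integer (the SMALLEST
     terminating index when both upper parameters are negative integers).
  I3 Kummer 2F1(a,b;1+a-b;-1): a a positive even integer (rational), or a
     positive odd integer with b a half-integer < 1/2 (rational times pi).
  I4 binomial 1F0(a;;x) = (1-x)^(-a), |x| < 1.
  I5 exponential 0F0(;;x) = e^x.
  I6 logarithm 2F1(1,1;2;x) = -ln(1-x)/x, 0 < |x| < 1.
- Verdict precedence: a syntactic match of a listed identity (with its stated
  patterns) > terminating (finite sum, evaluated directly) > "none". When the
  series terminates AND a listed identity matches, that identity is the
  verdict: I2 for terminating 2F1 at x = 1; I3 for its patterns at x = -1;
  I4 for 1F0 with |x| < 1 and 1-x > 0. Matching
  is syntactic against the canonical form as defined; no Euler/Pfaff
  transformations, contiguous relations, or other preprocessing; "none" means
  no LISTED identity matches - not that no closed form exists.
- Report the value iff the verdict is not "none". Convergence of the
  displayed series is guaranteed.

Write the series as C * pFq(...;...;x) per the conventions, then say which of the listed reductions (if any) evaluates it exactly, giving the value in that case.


Key step: with t_0 = \frac{6}{5}, the lower running product (C = 6/5) is a rising factorial.
Consecutive-term ratio: r(k) = -\frac{1}{4} * 1 / [(k+\frac{1}{6}) (k+1) (k+1)] - rational; roots negated = parameters, x = -\frac{1}{4}, C = \frac{6}{5}.

The series (x = -\frac{1}{4}) is 0F2: upper {-}, lower {\frac{1}{6}, 1}, prefactor \frac{6}{5}. Verdict: no listed reduction: x = -\frac{1}{4} and upper {-} fail every I1-I6 pattern.


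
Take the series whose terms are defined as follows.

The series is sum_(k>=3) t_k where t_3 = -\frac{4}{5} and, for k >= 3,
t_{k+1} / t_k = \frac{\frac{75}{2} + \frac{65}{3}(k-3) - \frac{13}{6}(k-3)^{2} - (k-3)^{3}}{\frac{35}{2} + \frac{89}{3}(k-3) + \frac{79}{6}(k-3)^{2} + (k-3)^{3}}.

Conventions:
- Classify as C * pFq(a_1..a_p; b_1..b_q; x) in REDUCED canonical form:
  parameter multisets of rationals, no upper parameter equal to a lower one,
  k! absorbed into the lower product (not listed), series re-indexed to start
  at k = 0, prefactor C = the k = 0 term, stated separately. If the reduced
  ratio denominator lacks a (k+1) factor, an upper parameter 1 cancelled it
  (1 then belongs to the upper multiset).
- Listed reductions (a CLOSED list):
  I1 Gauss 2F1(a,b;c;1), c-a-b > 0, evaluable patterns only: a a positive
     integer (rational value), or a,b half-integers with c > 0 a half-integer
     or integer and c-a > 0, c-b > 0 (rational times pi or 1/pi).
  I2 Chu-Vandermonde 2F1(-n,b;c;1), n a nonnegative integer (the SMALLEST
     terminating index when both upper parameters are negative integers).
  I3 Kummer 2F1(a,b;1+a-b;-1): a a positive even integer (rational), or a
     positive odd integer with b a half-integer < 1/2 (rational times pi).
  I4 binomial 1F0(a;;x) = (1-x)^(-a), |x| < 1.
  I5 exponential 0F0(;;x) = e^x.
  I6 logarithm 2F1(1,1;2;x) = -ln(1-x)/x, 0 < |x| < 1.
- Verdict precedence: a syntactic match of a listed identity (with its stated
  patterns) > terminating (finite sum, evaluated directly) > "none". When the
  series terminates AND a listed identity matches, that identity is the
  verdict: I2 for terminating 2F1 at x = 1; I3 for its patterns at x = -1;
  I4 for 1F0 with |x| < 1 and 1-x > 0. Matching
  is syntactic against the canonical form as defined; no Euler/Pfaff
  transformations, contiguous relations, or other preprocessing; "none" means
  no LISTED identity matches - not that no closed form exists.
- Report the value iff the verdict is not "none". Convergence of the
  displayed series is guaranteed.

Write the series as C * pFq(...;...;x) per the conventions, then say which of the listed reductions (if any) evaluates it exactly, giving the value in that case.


x = -1 here; the reduced form reads 2F1, upper {-\frac{9}{2}, 5}, lower {\frac{21}{2}}, C = -\frac{4}{5}. Verdict: Kummer's theorem (I3) matches (x = -1; c = \frac{21}{2} equals 1+a-b for upper {-\frac{9}{2}, 5}: listed pattern). Its exact value is \left(-\frac{415701}{262144}\right) \cdot \pi.

Structural cue: t_0 being -\frac{4}{5}, the parameter 5/3 appears in both the upper and lower lists and cancels.
Consecutive-term ratio: r(k) = -1 * (k-\frac{9}{2}) (k+5) / [(k+\frac{21}{2}) (k+1)] - rational in k. x = -1; t_0 = -\frac{4}{5}; negate the roots.
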